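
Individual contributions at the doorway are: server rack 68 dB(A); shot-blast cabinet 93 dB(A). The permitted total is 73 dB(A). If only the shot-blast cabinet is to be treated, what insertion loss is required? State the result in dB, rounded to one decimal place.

21.7 dB

The untreated sources together contribute 10^(68/10) = 6.310e+06, i.e. 68.00 dB(A).
To meet 73 dB(A) overall, the treated shot-blast cabinet may contribute at most 10^(73/10) − 6.310e+06 = 1.364e+07, i.e. 71.35 dB(A).
So the shot-blast cabinet must be reduced from 93 to 71.35 dB(A): IL = 21.65 dB.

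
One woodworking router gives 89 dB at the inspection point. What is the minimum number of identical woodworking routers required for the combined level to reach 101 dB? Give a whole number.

16

Need L₁ + 10·log₁₀ N ≥ 101, i.e. log₁₀ N ≥ 1.20.
N ≥ 10^(12.0/10) = 15.849, so N = 16.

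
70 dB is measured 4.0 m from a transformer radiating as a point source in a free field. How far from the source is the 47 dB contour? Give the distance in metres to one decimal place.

The 23.0 dB drop corresponds to a distance ratio of 10^(23.0/20) for a point source.
r₂ = 4.0·10^((70−47)/20) = 4.0·10^(23.0/20) = 56.50 m.

56.5 m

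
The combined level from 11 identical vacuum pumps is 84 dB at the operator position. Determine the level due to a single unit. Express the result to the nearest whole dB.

For N identical incoherent sources L_total = L₁ + 10·log₁₀ N, so L₁ = 84 − 10·log₁₀(11) = 84 − 10.414.

74 dB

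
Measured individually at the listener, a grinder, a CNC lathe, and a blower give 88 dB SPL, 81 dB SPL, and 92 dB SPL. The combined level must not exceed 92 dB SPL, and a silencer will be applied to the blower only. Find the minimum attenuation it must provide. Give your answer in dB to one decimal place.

The untreated sources together contribute 10^(88/10) + 10^(81/10) = 7.568e+08, i.e. 88.79 dB SPL.
To meet 92 dB SPL overall, the treated blower may contribute at most 10^(92/10) − 7.568e+08 = 8.280e+08, i.e. 89.18 dB SPL.
So the blower must be reduced from 92 to 89.18 dB SPL: IL = 2.82 dB.

2.8 dB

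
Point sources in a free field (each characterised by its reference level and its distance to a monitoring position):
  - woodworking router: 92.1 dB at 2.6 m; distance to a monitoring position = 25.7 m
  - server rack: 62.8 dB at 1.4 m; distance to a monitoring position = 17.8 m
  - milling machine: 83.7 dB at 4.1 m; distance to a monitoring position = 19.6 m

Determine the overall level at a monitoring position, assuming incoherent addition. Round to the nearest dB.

74 dB

First find each source's level at the receiver (point-source: −20·log₁₀(r/r_ref)), then combine on an intensity basis.
woodworking router: 92.1 − 20·log₁₀(25.7/2.6) = 92.1 − 19.90 = 72.20 dB.
server rack: 62.8 − 20·log₁₀(17.8/1.4) = 62.8 − 22.09 = 40.71 dB.
milling machine: 83.7 − 20·log₁₀(19.6/4.1) = 83.7 − 13.59 = 70.11 dB.
Σ 10^(L/10) = 2.687e+07 → L_total = 10·log₁₀(2.687e+07) = 74.29 dB.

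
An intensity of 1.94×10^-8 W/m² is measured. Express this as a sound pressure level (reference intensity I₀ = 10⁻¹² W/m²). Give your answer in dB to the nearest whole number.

43 dB

Dividing by I₀ shifts the exponent by 12: I/I₀ = 1.94×10^4.
L = 10·(0.2878 + 4) = 42.88 dB.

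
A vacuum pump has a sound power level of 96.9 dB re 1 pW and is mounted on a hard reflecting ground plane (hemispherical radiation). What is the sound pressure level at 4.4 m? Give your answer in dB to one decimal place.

L_p = L_w − 10·log₁₀(2π·r²) with r = 4.4 m.
2π·r² = 121.6 m², 10·log₁₀ of that is 20.851 dB.
L_p = 96.9 − 20.851 = 76.05 dB.

76.0 dB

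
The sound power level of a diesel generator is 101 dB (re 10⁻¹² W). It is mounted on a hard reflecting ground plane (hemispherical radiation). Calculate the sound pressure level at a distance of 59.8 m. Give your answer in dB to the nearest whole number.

57 dB

Free-field hemispherical radiation: L_p = L_w − 10·log₁₀(2π·r²), r = 59.8 m.
2π·r² = 2.247e+04 m², 10·log₁₀ of that is 43.516 dB.
L_p = 101 − 43.516 = 57.48 dB.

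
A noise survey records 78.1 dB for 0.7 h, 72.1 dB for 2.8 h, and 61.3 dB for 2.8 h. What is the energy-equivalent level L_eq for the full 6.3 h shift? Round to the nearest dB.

72 dB

Weight each interval's intensity by its duration and average over T = 6.3 h:
Σ tᵢ·10^(Lᵢ/10) = 0.7·10^(78.1/10) + 2.8·10^(72.1/10) + 2.8·10^(61.3/10) = 9.438e+07.
L_eq = 10·log₁₀(9.438e+07/6.3) = 71.76 dB.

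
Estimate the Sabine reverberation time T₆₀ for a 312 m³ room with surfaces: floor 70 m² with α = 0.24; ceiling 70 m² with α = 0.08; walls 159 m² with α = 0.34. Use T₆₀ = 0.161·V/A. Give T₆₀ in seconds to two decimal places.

0.66 s

A = Σ Sᵢαᵢ = 70·0.24 + 70·0.08 + 159·0.34 = 76.46 m².
T₆₀ = 0.161 × 312 / 76.46 = 0.657 s.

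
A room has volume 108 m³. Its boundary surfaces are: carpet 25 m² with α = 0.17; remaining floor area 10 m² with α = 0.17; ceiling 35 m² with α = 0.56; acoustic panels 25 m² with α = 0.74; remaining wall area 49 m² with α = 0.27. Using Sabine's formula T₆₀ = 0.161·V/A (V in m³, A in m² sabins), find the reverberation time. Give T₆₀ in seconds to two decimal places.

Summing Sᵢαᵢ: 25·0.17 + 10·0.17 + 35·0.56 + 25·0.74 + 49·0.27 = 57.28 m².
T₆₀ = 0.161·V/A = 0.161·108/57.28 = 0.304 s.

0.30 s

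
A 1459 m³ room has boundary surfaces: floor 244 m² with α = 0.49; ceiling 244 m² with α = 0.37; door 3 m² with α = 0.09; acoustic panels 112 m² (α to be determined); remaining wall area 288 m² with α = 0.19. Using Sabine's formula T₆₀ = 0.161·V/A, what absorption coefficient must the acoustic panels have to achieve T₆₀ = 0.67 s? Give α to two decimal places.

0.77

A = 0.161·V/T₆₀ = 0.161·1459/0.67 = 350.60 m² sabins.
Absorption from the other surfaces = 244·0.49 + 244·0.37 + 3·0.09 + 288·0.19 = 264.83 m², so the acoustic panels must supply 85.77 m² over 112 m².
α = 85.77/112 = 0.766.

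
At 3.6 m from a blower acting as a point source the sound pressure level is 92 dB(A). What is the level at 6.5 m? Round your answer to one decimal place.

86.9 dB(A)

Point-source attenuation: ΔL = 20·log₁₀(r₂/r₁) = 20·log₁₀(6.5/3.6) = 5.132 dB.
L₂ = 92 − 20·log₁₀(6.5/3.6) = 92 − 5.132 = 86.87 dB(A).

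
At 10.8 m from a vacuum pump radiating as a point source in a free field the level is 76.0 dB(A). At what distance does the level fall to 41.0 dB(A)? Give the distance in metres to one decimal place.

The 35.0 dB drop corresponds to a distance ratio of 10^(35.0/20) for a point source.
r₂ = 10.8·10^((76.0−41.0)/20) = 10.8·10^(35.0/20) = 607.33 m.

607.3 m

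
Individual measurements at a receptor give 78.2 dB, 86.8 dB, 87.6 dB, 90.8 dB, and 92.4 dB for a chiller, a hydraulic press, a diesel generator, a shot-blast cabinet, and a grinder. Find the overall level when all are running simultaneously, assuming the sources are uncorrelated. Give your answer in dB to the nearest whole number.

For uncorrelated sources the intensities add, so convert each level to linear form, sum, and take 10·log₁₀ of the total.
Σ 10^(L/10) = 10^(78.2/10) + 10^(86.8/10) + 10^(87.6/10) + 10^(90.8/10) + 10^(92.4/10) = 4.060e+09.
L_total = 10·log₁₀(4.060e+09) = 96.09 dB.

96 dB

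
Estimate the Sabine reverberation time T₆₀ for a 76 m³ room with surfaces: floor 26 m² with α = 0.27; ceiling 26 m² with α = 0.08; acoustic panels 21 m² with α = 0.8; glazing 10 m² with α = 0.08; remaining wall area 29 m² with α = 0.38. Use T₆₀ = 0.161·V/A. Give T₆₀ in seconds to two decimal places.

0.32 s

A = Σ Sᵢαᵢ = 26·0.27 + 26·0.08 + 21·0.8 + 10·0.08 + 29·0.38 = 37.72 m².
T₆₀ = 0.161·V/A = 0.161·76/37.72 = 0.324 s.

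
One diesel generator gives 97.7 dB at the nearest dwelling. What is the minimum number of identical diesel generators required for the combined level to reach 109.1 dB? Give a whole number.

Need L₁ + 10·log₁₀ N ≥ 109.1, i.e. log₁₀ N ≥ 1.14.
N ≥ 10^(11.4/10) = 13.804, so N = 14.

14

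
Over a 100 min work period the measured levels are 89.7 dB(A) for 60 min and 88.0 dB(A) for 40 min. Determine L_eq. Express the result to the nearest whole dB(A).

89 dB(A)

L_eq = 10·log₁₀[(1/T)·Σ tᵢ·10^(Lᵢ/10)] with T = 100 min.
Σ tᵢ·10^(Lᵢ/10) = 60·10^(89.7/10) + 40·10^(88.0/10) = 8.123e+10.
L_eq = 10·log₁₀(8.123e+10/100) = 89.10 dB(A).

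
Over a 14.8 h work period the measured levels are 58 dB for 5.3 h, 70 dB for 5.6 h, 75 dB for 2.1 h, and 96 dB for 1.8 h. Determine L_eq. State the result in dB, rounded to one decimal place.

86.9 dB

L_eq = 10·log₁₀[(1/T)·Σ tᵢ·10^(Lᵢ/10)] with T = 14.8 h.
Σ tᵢ·10^(Lᵢ/10) = 5.3·10^(58/10) + 5.6·10^(70/10) + 2.1·10^(75/10) + 1.8·10^(96/10) = 7.292e+09.
L_eq = 10·log₁₀(7.292e+09/14.8) = 86.93 dB.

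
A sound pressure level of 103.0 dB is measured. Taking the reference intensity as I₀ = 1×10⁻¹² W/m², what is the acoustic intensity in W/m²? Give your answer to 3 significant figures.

L = 10·log₁₀(I/I₀) ⇒ I = I₀·10^(L/10) = 10⁻¹² × 10^10.30.

0.0200 W/m²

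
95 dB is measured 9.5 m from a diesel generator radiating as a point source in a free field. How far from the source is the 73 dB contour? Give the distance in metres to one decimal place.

For a point source L₁ − L₂ = 20·log₁₀(r₂/r₁), so r₂ = r₁·10^((L₁−L₂)/20).
r₂ = 9.5·10^((95−73)/20) = 9.5·10^(22.0/20) = 119.60 m.

119.6 m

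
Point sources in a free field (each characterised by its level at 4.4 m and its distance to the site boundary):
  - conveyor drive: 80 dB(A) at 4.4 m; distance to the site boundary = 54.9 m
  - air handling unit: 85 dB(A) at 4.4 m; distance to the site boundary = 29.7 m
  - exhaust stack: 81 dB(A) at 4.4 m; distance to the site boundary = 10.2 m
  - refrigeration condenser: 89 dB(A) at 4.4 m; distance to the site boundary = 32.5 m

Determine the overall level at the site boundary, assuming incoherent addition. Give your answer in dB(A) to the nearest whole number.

77 dB(A)

Apply inverse-square spreading to bring every level to the receiver, then sum 10^(L/10).
conveyor drive: 80 − 20·log₁₀(54.9/4.4) = 80 − 21.92 = 58.08 dB(A).
air handling unit: 85 − 20·log₁₀(29.7/4.4) = 85 − 16.59 = 68.41 dB(A).
exhaust stack: 81 − 20·log₁₀(10.2/4.4) = 81 − 7.30 = 73.70 dB(A).
refrigeration condenser: 89 − 20·log₁₀(32.5/4.4) = 89 − 17.37 = 71.63 dB(A).
Σ 10^(L/10) = 4.557e+07 → L_total = 10·log₁₀(4.557e+07) = 76.59 dB(A).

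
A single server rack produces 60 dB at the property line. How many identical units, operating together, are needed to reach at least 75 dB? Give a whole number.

32

N identical sources give L₁ + 10·log₁₀ N, so require 10·log₁₀ N ≥ 75 − 60 = 15.0 dB.
N ≥ 10^(15.0/10) = 31.623, so N = 32.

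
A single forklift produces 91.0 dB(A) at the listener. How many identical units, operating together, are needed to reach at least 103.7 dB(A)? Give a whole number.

The shortfall is 103.7 − 91.0 = 12.7 dB, and N units add 10·log₁₀ N, so need 10·log₁₀ N ≥ 12.7.
N ≥ 10^(12.7/10) = 18.621, so N = 19.

19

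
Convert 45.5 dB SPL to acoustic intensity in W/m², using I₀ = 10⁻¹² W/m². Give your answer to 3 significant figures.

I/I₀ = 10^(45.5/10) = 3.548e+04, so I = 3.548e+04 × 10⁻¹² W/m².

3.55e-08 W/m²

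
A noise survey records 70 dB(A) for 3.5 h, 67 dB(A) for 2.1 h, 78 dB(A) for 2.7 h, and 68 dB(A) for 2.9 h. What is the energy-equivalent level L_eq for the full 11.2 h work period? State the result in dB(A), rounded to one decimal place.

The energy average is taken in the linear domain: L_eq = 10·log₁₀[(Σ tᵢ·10^(Lᵢ/10))/T], T = 11.2 h.
Σ tᵢ·10^(Lᵢ/10) = 3.5·10^(70/10) + 2.1·10^(67/10) + 2.7·10^(78/10) + 2.9·10^(68/10) = 2.342e+08.
L_eq = 10·log₁₀(2.342e+08/11.2) = 73.20 dB(A).

73.2 dB(A)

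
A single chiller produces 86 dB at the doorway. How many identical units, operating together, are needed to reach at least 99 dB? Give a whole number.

20

The shortfall is 99 − 86 = 13.0 dB, and N units add 10·log₁₀ N, so need 10·log₁₀ N ≥ 13.0.
N ≥ 10^(13.0/10) = 19.953, so N = 20.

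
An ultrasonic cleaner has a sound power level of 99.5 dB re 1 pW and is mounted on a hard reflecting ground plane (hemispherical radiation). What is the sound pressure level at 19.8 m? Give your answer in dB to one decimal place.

The power spreads over a hemisphere of area 2π·r², so L_p = L_w − 10·log₁₀(2π·r²).
2π·r² = 2463 m², 10·log₁₀ of that is 33.915 dB.
L_p = 99.5 − 33.915 = 65.58 dB.

65.6 dB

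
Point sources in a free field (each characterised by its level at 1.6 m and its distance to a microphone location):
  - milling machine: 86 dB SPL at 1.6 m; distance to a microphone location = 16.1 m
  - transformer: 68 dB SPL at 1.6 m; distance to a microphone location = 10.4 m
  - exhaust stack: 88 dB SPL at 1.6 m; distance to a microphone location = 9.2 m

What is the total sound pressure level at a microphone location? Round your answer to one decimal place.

73.6 dB SPL

Propagate each source to the receiver with L = L_ref − 20·log₁₀(r/r_ref), then add intensities.
milling machine: 86 − 20·log₁₀(16.1/1.6) = 86 − 20.05 = 65.95 dB SPL.
transformer: 68 − 20·log₁₀(10.4/1.6) = 68 − 16.26 = 51.74 dB SPL.
exhaust stack: 88 − 20·log₁₀(9.2/1.6) = 88 − 15.19 = 72.81 dB SPL.
Σ 10^(L/10) = 2.316e+07 → L_total = 10·log₁₀(2.316e+07) = 73.65 dB SPL.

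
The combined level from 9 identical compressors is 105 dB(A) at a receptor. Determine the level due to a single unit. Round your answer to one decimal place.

95.5 dB(A)

9 equal contributions raise the level by 10·log₁₀ 9 = 9.542 dB, so each unit alone gives 105 − 9.542.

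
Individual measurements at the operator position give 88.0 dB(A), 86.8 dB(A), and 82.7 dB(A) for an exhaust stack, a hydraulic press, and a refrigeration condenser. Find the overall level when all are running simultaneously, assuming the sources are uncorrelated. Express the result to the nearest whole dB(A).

Incoherent sources combine by intensity addition: L_total = 10·log₁₀(Σ 10^(L_i/10)).
Σ 10^(L/10) = 10^(88.0/10) + 10^(86.8/10) + 10^(82.7/10) = 1.296e+09.
L_total = 10·log₁₀(1.296e+09) = 91.13 dB(A).

91 dB(A)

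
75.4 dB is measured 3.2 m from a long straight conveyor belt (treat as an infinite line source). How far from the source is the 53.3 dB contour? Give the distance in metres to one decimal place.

The 22.1 dB drop corresponds to a distance ratio of 10^(22.1/10) for a line source.
r₂ = 3.2·10^((75.4−53.3)/10) = 3.2·10^(22.1/10) = 518.98 m.

519.0 m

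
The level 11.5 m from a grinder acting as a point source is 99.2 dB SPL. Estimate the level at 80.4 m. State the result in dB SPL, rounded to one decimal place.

82.3 dB SPL

For a point source, L₂ = L₁ − 20·log₁₀(r₂/r₁).
L₂ = 99.2 − 20·log₁₀(80.4/11.5) = 99.2 − 16.891 = 82.31 dB SPL.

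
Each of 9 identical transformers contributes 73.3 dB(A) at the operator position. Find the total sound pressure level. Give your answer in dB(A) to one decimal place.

N identical incoherent sources raise the level by 10·log₁₀ N.
L_total = 73.3 + 10·log₁₀(9) = 73.3 + 9.542 = 82.84 dB(A).

82.8 dB(A)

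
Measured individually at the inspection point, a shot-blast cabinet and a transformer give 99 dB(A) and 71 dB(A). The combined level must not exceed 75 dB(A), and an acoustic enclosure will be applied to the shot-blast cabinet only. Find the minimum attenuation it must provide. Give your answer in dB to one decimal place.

26.2 dB

The untreated sources together contribute 10^(71/10) = 1.259e+07, i.e. 71.00 dB(A).
The limit corresponds to 10^(75/10) = 3.162e+07; subtracting the fixed part leaves 1.903e+07 for the shot-blast cabinet, i.e. 72.80 dB(A).
So the shot-blast cabinet must be reduced from 99 to 72.80 dB(A): IL = 26.20 dB.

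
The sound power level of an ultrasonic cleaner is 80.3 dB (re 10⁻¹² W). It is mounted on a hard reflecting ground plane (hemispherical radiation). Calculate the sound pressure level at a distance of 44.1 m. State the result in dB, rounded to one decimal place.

39.4 dB

L_p = L_w − 10·log₁₀(2π·r²) with r = 44.1 m.
2π·r² = 1.222e+04 m², 10·log₁₀ of that is 40.871 dB.
L_p = 80.3 − 40.871 = 39.43 dB.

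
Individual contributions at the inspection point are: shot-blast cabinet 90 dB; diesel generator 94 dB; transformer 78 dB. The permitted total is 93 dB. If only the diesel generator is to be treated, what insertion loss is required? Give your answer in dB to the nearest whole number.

Fixed contribution from the other sources: Σ 10^(L/10) = 10^(90/10) + 10^(78/10) = 1.063e+09 (90.27 dB).
To meet 93 dB overall, the treated diesel generator may contribute at most 10^(93/10) − 1.063e+09 = 9.322e+08, i.e. 89.69 dB.
So the diesel generator must be reduced from 94 to 89.69 dB: IL = 4.31 dB.

4 dB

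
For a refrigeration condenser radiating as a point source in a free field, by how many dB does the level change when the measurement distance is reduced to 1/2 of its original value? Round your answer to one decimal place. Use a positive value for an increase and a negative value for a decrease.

+6.0 dB

A point source loses 6 dB per doubling of distance; generally ΔL = −20·log₁₀(r₂/r₁).
ΔL = −20·log₁₀(0.5) = +6.02 dB.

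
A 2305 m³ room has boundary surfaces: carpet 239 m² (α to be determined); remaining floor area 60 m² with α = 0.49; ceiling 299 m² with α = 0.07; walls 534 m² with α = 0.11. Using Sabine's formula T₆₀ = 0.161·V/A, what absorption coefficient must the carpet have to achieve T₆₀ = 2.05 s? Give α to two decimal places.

A = 0.161·V/T₆₀ = 0.161·2305/2.05 = 181.03 m² sabins.
Absorption from the other surfaces = 60·0.49 + 299·0.07 + 534·0.11 = 109.07 m², so the carpet must supply 71.96 m² over 239 m².
α = 71.96/239 = 0.301.

0.30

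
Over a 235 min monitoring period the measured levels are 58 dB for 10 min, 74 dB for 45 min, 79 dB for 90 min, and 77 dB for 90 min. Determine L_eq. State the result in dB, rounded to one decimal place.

Weight each interval's intensity by its duration and average over T = 235 min:
Σ tᵢ·10^(Lᵢ/10) = 10·10^(58/10) + 45·10^(74/10) + 90·10^(79/10) + 90·10^(77/10) = 1.280e+10.
L_eq = 10·log₁₀(1.280e+10/235) = 77.36 dB.

77.4 dB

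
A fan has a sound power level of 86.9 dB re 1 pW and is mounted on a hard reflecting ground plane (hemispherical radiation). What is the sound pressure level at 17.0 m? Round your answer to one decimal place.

54.3 dB

Free-field hemispherical radiation: L_p = L_w − 10·log₁₀(2π·r²), r = 17.0 m.
2π·r² = 1816 m², 10·log₁₀ of that is 32.591 dB.
L_p = 86.9 − 32.591 = 54.31 dB.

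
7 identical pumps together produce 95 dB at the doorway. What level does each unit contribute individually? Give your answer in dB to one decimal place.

86.5 dB

7 equal contributions raise the level by 10·log₁₀ 7 = 8.451 dB, so each unit alone gives 95 − 8.451.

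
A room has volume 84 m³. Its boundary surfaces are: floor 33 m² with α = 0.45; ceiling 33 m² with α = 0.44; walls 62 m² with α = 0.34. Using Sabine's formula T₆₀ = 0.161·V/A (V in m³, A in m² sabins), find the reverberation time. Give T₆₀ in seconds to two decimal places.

0.27 s

A = Σ Sᵢαᵢ = 33·0.45 + 33·0.44 + 62·0.34 = 50.45 m².
T₆₀ = 0.161 × 84 / 50.45 = 0.268 s.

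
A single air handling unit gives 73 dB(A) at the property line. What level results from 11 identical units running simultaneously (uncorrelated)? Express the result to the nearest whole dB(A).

83 dB(A)

N identical incoherent sources raise the level by 10·log₁₀ N.
L_total = 73 + 10·log₁₀(11) = 73 + 10.414 = 83.41 dB(A).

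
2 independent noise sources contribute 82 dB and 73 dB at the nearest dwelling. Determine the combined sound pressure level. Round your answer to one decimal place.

82.5 dB

For uncorrelated sources the intensities add, so convert each level to linear form, sum, and take 10·log₁₀ of the total.
Σ 10^(L/10) = 10^(82/10) + 10^(73/10) = 1.784e+08.
L_total = 10·log₁₀(1.784e+08) = 82.51 dB.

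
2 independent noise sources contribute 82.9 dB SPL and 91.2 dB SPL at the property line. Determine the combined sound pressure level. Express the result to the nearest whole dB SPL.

For uncorrelated sources the intensities add, so convert each level to linear form, sum, and take 10·log₁₀ of the total.
Σ 10^(L/10) = 10^(82.9/10) + 10^(91.2/10) = 1.513e+09.
L_total = 10·log₁₀(1.513e+09) = 91.80 dB SPL.

92 dB SPL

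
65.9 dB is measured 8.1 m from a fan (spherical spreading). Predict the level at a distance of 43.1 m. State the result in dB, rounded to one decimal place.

Point-source attenuation: ΔL = 20·log₁₀(r₂/r₁) = 20·log₁₀(43.1/8.1) = 14.520 dB.
L₂ = 65.9 − 20·log₁₀(43.1/8.1) = 65.9 − 14.520 = 51.38 dB.

51.4 dB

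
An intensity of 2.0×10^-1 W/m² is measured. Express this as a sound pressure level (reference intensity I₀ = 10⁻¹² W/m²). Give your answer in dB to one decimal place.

Dividing by I₀ shifts the exponent by 12: I/I₀ = 2.0×10^11.
L = 10·(0.3010 + 11) = 113.01 dB.

113.0 dB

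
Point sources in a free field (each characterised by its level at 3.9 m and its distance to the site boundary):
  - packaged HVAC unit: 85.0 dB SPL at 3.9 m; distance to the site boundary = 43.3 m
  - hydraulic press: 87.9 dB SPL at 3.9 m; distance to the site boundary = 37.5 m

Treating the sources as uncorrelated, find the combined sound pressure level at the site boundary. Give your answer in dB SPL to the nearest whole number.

70 dB SPL

First find each source's level at the receiver (point-source: −20·log₁₀(r/r_ref)), then combine on an intensity basis.
packaged HVAC unit: 85.0 − 20·log₁₀(43.3/3.9) = 85.0 − 20.91 = 64.09 dB SPL.
hydraulic press: 87.9 − 20·log₁₀(37.5/3.9) = 87.9 − 19.66 = 68.24 dB SPL.
Σ 10^(L/10) = 9.234e+06 → L_total = 10·log₁₀(9.234e+06) = 69.65 dB SPL.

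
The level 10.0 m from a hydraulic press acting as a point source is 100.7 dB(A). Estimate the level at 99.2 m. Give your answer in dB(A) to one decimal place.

80.8 dB(A)

For a point source, L₂ = L₁ − 20·log₁₀(r₂/r₁).
L₂ = 100.7 − 20·log₁₀(99.2/10.0) = 100.7 − 19.930 = 80.77 dB(A).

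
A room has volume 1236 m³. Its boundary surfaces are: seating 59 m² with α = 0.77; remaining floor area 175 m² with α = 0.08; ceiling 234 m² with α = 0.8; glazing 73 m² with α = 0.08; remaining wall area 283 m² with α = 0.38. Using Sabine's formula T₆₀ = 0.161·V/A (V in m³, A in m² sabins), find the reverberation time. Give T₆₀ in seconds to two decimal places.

Total absorption A = 59·0.77 + 175·0.08 + 234·0.8 + 73·0.08 + 283·0.38 = 360.01 m² sabins.
T₆₀ = 0.161·V/A = 0.161·1236/360.01 = 0.553 s.

0.55 s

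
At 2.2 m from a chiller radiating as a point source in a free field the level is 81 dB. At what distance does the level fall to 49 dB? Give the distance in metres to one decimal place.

Point-source spreading drops the level by 20·log₁₀(r₂/r₁); inverting, r₂/r₁ = 10^(ΔL/20).
r₂ = 2.2·10^((81−49)/20) = 2.2·10^(32.0/20) = 87.58 m.

87.6 m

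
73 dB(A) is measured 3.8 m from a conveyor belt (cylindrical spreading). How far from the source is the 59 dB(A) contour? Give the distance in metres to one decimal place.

For a line source L₁ − L₂ = 10·log₁₀(r₂/r₁), so r₂ = r₁·10^((L₁−L₂)/10).
r₂ = 3.8·10^((73−59)/10) = 3.8·10^(14.0/10) = 95.45 m.

95.5 m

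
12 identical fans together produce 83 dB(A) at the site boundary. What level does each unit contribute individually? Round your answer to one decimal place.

72.2 dB(A)

Dividing the total intensity by 12 lowers the level by 10·log₁₀ 12 = 10.792 dB: L₁ = 83 − 10.792.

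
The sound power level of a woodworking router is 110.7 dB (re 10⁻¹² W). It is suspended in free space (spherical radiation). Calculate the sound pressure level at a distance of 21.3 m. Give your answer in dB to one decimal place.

L_p = L_w − 10·log₁₀(4π·r²) with r = 21.3 m.
4π·r² = 5701 m², 10·log₁₀ of that is 37.560 dB.
L_p = 110.7 − 37.560 = 73.14 dB.

73.1 dB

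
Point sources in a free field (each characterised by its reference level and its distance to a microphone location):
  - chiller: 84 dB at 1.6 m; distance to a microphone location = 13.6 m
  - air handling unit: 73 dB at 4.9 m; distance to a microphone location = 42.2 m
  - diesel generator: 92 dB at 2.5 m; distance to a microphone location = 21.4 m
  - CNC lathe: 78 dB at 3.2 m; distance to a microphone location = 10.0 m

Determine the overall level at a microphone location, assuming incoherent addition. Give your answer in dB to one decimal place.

75.0 dB

First find each source's level at the receiver (point-source: −20·log₁₀(r/r_ref)), then combine on an intensity basis.
chiller: 84 − 20·log₁₀(13.6/1.6) = 84 − 18.59 = 65.41 dB.
air handling unit: 73 − 20·log₁₀(42.2/4.9) = 73 − 18.70 = 54.30 dB.
diesel generator: 92 − 20·log₁₀(21.4/2.5) = 92 − 18.65 = 73.35 dB.
CNC lathe: 78 − 20·log₁₀(10.0/3.2) = 78 − 9.90 = 68.10 dB.
Σ 10^(L/10) = 3.184e+07 → L_total = 10·log₁₀(3.184e+07) = 75.03 dB.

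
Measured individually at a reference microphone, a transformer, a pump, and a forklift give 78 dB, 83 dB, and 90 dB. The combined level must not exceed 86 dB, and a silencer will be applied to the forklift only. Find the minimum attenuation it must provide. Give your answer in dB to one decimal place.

Everything except the forklift sums to 10^(78/10) + 10^(83/10) = 2.626e+08 in linear terms, 84.19 dB.
The limit corresponds to 10^(86/10) = 3.981e+08; subtracting the fixed part leaves 1.355e+08 for the forklift, i.e. 81.32 dB.
So the forklift must be reduced from 90 to 81.32 dB: IL = 8.68 dB.

8.7 dB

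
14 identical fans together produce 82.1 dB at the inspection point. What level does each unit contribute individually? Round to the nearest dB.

71 dB

Dividing the total intensity by 14 lowers the level by 10·log₁₀ 14 = 11.461 dB: L₁ = 82.1 − 11.461.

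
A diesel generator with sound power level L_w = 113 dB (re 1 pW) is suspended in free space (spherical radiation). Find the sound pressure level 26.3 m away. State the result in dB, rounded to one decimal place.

Free-field spherical radiation: L_p = L_w − 10·log₁₀(4π·r²), r = 26.3 m.
4π·r² = 8692 m², 10·log₁₀ of that is 39.391 dB.
L_p = 113 − 39.391 = 73.61 dB.

73.6 dB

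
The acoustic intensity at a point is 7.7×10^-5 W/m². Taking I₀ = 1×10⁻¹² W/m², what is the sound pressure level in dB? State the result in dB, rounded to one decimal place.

78.9 dB

I/I₀ = 7.7×10^-5/10⁻¹² = 7.7×10^7, and L = 10·log₁₀(I/I₀).
L = 10·(0.8865 + 7) = 78.86 dB.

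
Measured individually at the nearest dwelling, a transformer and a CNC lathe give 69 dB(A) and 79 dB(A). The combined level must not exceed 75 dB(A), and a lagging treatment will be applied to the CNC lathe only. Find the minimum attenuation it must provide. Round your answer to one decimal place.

5.3 dB

Everything except the CNC lathe sums to 10^(69/10) = 7.943e+06 in linear terms, 69.00 dB(A).
To meet 75 dB(A) overall, the treated CNC lathe may contribute at most 10^(75/10) − 7.943e+06 = 2.368e+07, i.e. 73.74 dB(A).
Required insertion loss = 79 − 73.74 = 5.26 dB.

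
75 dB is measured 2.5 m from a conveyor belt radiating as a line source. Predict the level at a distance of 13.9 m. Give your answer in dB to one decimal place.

Cylindrical spreading from a line source gives a 10·log₁₀(r₂/r₁) drop.
L₂ = 75 − 10·log₁₀(13.9/2.5) = 75 − 7.451 = 67.55 dB.

67.5 dB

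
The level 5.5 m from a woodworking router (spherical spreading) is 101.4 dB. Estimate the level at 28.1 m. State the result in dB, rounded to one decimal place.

87.2 dB

For a point source, L₂ = L₁ − 20·log₁₀(r₂/r₁).
L₂ = 101.4 − 20·log₁₀(28.1/5.5) = 101.4 − 14.167 = 87.23 dB.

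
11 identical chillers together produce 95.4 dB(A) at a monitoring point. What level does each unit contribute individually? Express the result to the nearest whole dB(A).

11 equal contributions raise the level by 10·log₁₀ 11 = 10.414 dB, so each unit alone gives 95.4 − 10.414.

85 dB(A)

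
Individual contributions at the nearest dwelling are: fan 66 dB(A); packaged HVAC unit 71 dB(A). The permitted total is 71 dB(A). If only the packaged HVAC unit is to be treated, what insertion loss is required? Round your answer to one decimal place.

The untreated sources together contribute 10^(66/10) = 3.981e+06, i.e. 66.00 dB(A).
To meet 71 dB(A) overall, the treated packaged HVAC unit may contribute at most 10^(71/10) − 3.981e+06 = 8.608e+06, i.e. 69.35 dB(A).
Required insertion loss = 71 − 69.35 = 1.65 dB.

1.7 dB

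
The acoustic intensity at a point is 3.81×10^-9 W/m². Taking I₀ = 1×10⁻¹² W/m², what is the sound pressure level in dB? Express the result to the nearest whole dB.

Dividing by I₀ shifts the exponent by 12: I/I₀ = 3.81×10^3.
L = 10·(0.5809 + 3) = 35.81 dB.

36 dB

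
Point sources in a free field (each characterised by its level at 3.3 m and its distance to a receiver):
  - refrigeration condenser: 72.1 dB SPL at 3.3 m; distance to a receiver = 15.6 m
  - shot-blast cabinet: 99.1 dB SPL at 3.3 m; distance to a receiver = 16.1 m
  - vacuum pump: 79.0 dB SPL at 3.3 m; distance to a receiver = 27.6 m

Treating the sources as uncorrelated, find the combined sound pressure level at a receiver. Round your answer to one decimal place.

First find each source's level at the receiver (point-source: −20·log₁₀(r/r_ref)), then combine on an intensity basis.
refrigeration condenser: 72.1 − 20·log₁₀(15.6/3.3) = 72.1 − 13.49 = 58.61 dB SPL.
shot-blast cabinet: 99.1 − 20·log₁₀(16.1/3.3) = 99.1 − 13.77 = 85.33 dB SPL.
vacuum pump: 79.0 − 20·log₁₀(27.6/3.3) = 79.0 − 18.45 = 60.55 dB SPL.
Σ 10^(L/10) = 3.433e+08 → L_total = 10·log₁₀(3.433e+08) = 85.36 dB SPL.

85.4 dB SPL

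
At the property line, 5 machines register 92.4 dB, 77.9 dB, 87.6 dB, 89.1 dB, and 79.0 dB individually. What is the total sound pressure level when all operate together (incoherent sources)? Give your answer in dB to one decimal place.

95.1 dB

Incoherent sources combine by intensity addition: L_total = 10·log₁₀(Σ 10^(L_i/10)).
Σ 10^(L/10) = 10^(92.4/10) + 10^(77.9/10) + 10^(87.6/10) + 10^(89.1/10) + 10^(79.0/10) = 3.267e+09.
L_total = 10·log₁₀(3.267e+09) = 95.14 dB.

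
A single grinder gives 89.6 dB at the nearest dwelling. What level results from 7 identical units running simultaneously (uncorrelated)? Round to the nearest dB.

98 dB

L_total = L₁ + 10·log₁₀ N for N identical incoherent sources.
L_total = 89.6 + 10·log₁₀(7) = 89.6 + 8.451 = 98.05 dB.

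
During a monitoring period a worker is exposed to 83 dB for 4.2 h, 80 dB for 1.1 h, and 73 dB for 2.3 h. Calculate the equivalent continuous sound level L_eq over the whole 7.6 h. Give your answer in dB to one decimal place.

The energy average is taken in the linear domain: L_eq = 10·log₁₀[(Σ tᵢ·10^(Lᵢ/10))/T], T = 7.6 h.
Σ tᵢ·10^(Lᵢ/10) = 4.2·10^(83/10) + 1.1·10^(80/10) + 2.3·10^(73/10) = 9.939e+08.
L_eq = 10·log₁₀(9.939e+08/7.6) = 81.17 dB.

81.2 dB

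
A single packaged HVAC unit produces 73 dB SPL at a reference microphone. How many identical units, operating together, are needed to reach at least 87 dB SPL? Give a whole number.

N identical sources give L₁ + 10·log₁₀ N, so require 10·log₁₀ N ≥ 87 − 73 = 14.0 dB.
N ≥ 10^(14.0/10) = 25.119, so N = 26.

26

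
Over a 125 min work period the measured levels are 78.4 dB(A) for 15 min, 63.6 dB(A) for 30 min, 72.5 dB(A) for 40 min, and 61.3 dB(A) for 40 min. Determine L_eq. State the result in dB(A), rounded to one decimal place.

Weight each interval's intensity by its duration and average over T = 125 min:
Σ tᵢ·10^(Lᵢ/10) = 15·10^(78.4/10) + 30·10^(63.6/10) + 40·10^(72.5/10) + 40·10^(61.3/10) = 1.872e+09.
L_eq = 10·log₁₀(1.872e+09/125) = 71.75 dB(A).

71.8 dB(A)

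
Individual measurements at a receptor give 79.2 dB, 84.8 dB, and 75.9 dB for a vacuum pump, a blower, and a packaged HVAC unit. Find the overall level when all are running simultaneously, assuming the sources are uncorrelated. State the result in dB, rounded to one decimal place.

86.3 dB

For uncorrelated sources the intensities add, so convert each level to linear form, sum, and take 10·log₁₀ of the total.
Σ 10^(L/10) = 10^(79.2/10) + 10^(84.8/10) + 10^(75.9/10) = 4.241e+08.
L_total = 10·log₁₀(4.241e+08) = 86.27 dB.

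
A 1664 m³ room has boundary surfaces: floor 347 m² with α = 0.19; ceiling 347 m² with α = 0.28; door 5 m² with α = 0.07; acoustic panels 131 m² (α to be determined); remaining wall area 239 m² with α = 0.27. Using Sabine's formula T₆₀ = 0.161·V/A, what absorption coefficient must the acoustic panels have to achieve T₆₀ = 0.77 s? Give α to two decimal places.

0.92

Required total absorption A = 0.161·1664/0.77 = 347.93 m².
Absorption from the other surfaces = 347·0.19 + 347·0.28 + 5·0.07 + 239·0.27 = 227.97 m², so the acoustic panels must supply 119.96 m² over 131 m².
α = 119.96/131 = 0.916.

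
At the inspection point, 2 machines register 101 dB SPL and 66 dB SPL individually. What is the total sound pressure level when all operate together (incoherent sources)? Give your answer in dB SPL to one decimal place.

Incoherent sources combine by intensity addition: L_total = 10·log₁₀(Σ 10^(L_i/10)).
Σ 10^(L/10) = 10^(101/10) + 10^(66/10) = 1.259e+10.
L_total = 10·log₁₀(1.259e+10) = 101.00 dB SPL.

101.0 dB SPL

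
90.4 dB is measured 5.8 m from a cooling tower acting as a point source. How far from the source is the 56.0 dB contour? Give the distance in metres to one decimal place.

304.4 m

Point-source spreading drops the level by 20·log₁₀(r₂/r₁); inverting, r₂/r₁ = 10^(ΔL/20).
r₂ = 5.8·10^((90.4−56.0)/20) = 5.8·10^(34.4/20) = 304.39 m.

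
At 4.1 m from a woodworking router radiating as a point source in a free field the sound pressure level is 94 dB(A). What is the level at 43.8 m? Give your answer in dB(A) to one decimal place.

Spherical spreading from a point source gives a 20·log₁₀(r₂/r₁) drop.
L₂ = 94 − 20·log₁₀(43.8/4.1) = 94 − 20.574 = 73.43 dB(A).

73.4 dB(A)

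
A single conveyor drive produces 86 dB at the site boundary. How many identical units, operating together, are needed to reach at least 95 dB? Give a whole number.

8

Need L₁ + 10·log₁₀ N ≥ 95, i.e. log₁₀ N ≥ 0.90.
N ≥ 10^(9.0/10) = 7.943, so N = 8.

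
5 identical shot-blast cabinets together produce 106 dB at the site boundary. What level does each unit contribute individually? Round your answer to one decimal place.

99.0 dB

Dividing the total intensity by 5 lowers the level by 10·log₁₀ 5 = 6.990 dB: L₁ = 106 − 6.990.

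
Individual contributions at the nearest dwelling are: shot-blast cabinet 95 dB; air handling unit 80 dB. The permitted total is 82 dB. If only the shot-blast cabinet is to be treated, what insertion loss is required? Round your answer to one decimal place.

17.3 dB

Everything except the shot-blast cabinet sums to 10^(80/10) = 1.000e+08 in linear terms, 80.00 dB.
To meet 82 dB overall, the treated shot-blast cabinet may contribute at most 10^(82/10) − 1.000e+08 = 5.849e+07, i.e. 77.67 dB.
So the shot-blast cabinet must be reduced from 95 to 77.67 dB: IL = 17.33 dB.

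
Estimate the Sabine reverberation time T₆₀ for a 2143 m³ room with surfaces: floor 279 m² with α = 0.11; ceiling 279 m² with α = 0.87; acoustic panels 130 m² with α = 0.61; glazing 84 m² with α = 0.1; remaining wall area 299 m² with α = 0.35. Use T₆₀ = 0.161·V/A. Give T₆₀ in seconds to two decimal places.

0.74 s

Total absorption A = 279·0.11 + 279·0.87 + 130·0.61 + 84·0.1 + 299·0.35 = 465.77 m² sabins.
T₆₀ = 0.161 × 2143 / 465.77 = 0.741 s.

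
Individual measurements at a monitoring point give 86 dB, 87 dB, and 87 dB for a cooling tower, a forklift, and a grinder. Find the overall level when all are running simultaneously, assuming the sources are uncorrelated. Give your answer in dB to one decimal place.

For uncorrelated sources the intensities add, so convert each level to linear form, sum, and take 10·log₁₀ of the total.
Σ 10^(L/10) = 10^(86/10) + 10^(87/10) + 10^(87/10) = 1.400e+09.
L_total = 10·log₁₀(1.400e+09) = 91.46 dB.

91.5 dB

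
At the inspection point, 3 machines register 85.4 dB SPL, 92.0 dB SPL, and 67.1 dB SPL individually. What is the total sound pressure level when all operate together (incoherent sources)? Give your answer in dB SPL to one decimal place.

Incoherent sources combine by intensity addition: L_total = 10·log₁₀(Σ 10^(L_i/10)).
Σ 10^(L/10) = 10^(85.4/10) + 10^(92.0/10) + 10^(67.1/10) = 1.937e+09.
L_total = 10·log₁₀(1.937e+09) = 92.87 dB SPL.

92.9 dB SPL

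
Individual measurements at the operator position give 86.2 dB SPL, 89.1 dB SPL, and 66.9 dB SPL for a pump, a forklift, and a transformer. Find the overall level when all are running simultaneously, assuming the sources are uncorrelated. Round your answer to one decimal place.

Incoherent sources combine by intensity addition: L_total = 10·log₁₀(Σ 10^(L_i/10)).
Σ 10^(L/10) = 10^(86.2/10) + 10^(89.1/10) + 10^(66.9/10) = 1.235e+09.
L_total = 10·log₁₀(1.235e+09) = 90.92 dB SPL.

90.9 dB SPL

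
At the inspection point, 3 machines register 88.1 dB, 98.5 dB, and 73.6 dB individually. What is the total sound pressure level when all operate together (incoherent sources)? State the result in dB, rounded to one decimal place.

Incoherent sources combine by intensity addition: L_total = 10·log₁₀(Σ 10^(L_i/10)).
Σ 10^(L/10) = 10^(88.1/10) + 10^(98.5/10) + 10^(73.6/10) = 7.748e+09.
L_total = 10·log₁₀(7.748e+09) = 98.89 dB.

98.9 dB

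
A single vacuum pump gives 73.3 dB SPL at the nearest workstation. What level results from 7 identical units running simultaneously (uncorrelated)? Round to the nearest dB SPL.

With 7 equal, uncorrelated contributions the intensity is 7× that of one unit, giving a rise of 10·log₁₀ 7.
L_total = 73.3 + 10·log₁₀(7) = 73.3 + 8.451 = 81.75 dB SPL.

82 dB SPL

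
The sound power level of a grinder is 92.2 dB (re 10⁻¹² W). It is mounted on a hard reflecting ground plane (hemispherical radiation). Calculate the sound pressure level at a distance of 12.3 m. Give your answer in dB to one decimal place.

62.4 dB

L_p = L_w − 10·log₁₀(2π·r²) with r = 12.3 m.
2π·r² = 950.6 m², 10·log₁₀ of that is 29.780 dB.
L_p = 92.2 − 29.780 = 62.42 dB.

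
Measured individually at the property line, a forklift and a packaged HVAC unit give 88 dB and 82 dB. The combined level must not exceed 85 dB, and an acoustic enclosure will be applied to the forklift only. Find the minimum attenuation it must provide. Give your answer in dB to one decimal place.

6.0 dB

Everything except the forklift sums to 10^(82/10) = 1.585e+08 in linear terms, 82.00 dB.
The limit corresponds to 10^(85/10) = 3.162e+08; subtracting the fixed part leaves 1.577e+08 for the forklift, i.e. 81.98 dB.
So the forklift must be reduced from 88 to 81.98 dB: IL = 6.02 dB.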